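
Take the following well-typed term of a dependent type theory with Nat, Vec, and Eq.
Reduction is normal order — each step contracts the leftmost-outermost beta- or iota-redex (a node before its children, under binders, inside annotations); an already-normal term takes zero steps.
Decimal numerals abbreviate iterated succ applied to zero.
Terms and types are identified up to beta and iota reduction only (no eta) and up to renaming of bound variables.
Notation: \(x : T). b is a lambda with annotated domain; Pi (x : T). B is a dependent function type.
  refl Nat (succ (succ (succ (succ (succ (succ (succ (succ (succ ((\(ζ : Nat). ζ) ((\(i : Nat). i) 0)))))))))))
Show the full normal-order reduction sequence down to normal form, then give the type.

normal-order reduction sequence:
  refl Nat (succ (succ (succ (succ (succ (succ (succ (succ (succ ((\(ζ : Nat). ζ) ((\(i : Nat). i) 0)))))))))))
  ~> refl Nat (succ (succ (succ (succ (succ (succ (succ (succ (succ ((\(ζ : Nat). ζ) 0))))))))))
  ~> refl Nat 9
the term's type:
  Eq Nat 9 9


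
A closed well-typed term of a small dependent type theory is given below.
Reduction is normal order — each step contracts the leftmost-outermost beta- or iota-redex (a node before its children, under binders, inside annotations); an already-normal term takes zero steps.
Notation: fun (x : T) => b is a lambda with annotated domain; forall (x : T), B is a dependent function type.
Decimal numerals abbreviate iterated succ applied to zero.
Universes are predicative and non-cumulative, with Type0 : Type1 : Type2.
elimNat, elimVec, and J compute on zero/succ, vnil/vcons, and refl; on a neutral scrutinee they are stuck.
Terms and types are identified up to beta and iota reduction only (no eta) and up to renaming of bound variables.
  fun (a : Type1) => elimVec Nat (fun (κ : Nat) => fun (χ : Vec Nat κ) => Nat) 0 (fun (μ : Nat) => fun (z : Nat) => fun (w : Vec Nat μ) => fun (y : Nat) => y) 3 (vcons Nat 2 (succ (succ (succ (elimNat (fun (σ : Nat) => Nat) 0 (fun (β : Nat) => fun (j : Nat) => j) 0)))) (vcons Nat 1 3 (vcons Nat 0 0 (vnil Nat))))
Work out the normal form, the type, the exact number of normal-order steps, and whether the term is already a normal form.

reduced normal form:
  fun (a : Type1) => 0
the term's type:
  forall (a : Type1), Nat
steps to reach normal form (normal order): 16
already normal: no
first contracted redex: an elimVec iota-redex


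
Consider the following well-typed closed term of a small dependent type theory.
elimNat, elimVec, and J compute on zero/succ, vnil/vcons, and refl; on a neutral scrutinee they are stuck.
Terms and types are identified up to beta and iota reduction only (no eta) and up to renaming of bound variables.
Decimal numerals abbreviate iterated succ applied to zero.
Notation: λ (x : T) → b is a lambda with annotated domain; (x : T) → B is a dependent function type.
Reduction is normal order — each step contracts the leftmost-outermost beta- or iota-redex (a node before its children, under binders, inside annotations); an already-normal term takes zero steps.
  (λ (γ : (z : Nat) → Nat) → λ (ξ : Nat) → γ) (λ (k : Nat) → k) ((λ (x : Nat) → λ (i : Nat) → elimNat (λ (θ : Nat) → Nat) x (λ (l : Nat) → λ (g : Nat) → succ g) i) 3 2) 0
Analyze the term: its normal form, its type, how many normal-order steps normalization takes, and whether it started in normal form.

normal form:
  0
the term's type:
  Nat
normal-order step count: 3
started in normal form: no
first redex: a beta-redex


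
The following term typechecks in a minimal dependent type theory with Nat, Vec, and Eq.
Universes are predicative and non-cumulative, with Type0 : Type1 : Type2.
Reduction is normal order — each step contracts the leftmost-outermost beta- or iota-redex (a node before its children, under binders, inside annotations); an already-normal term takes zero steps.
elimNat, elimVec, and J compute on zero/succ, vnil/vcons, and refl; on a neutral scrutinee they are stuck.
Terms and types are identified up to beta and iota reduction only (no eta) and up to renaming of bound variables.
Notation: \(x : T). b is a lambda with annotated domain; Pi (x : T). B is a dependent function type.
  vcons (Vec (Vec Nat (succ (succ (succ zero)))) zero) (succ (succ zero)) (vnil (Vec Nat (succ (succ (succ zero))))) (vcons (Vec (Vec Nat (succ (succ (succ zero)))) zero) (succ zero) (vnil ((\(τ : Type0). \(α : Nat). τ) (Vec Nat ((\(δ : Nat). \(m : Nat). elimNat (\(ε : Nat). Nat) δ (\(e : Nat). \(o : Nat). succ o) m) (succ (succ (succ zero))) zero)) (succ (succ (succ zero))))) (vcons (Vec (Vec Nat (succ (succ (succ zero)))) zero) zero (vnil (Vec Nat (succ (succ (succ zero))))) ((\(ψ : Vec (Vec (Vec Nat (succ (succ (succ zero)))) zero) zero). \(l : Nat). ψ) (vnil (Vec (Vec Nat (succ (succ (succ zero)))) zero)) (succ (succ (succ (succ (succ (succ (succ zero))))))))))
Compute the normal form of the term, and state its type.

normal form:
  vcons (Vec (Vec Nat (succ (succ (succ zero)))) zero) (succ (succ zero)) (vnil (Vec Nat (succ (succ (succ zero))))) (vcons (Vec (Vec Nat (succ (succ (succ zero)))) zero) (succ zero) (vnil (Vec Nat (succ (succ (succ zero))))) (vcons (Vec (Vec Nat (succ (succ (succ zero)))) zero) zero (vnil (Vec Nat (succ (succ (succ zero))))) (vnil (Vec (Vec Nat (succ (succ (succ zero)))) zero))))
the term's type:
  Vec (Vec (Vec Nat (succ (succ (succ zero)))) zero) (succ (succ (succ zero)))


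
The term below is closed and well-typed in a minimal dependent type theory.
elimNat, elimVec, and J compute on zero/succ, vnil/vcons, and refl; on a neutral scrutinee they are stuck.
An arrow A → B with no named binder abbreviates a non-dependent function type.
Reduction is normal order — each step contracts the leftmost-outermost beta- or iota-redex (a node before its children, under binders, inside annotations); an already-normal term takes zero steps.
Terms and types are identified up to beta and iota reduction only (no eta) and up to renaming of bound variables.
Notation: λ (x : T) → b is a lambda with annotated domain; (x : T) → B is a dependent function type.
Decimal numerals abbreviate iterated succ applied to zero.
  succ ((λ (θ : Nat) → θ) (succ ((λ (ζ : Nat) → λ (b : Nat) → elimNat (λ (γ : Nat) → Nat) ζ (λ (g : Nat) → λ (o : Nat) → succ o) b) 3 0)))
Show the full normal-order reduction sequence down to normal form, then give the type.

reduction (normal order):
  succ ((λ (θ : Nat) → θ) (succ ((λ (ζ : Nat) → λ (b : Nat) → elimNat (λ (γ : Nat) → Nat) ζ (λ (g : Nat) → λ (o : Nat) → succ o) b) 3 0)))
  ~> succ (succ ((λ (θ : Nat) → λ (ζ : Nat) → elimNat (λ (b : Nat) → Nat) θ (λ (γ : Nat) → λ (g : Nat) → succ g) ζ) 3 0))
  ~> succ (succ ((λ (θ : Nat) → elimNat (λ (ζ : Nat) → Nat) 3 (λ (b : Nat) → λ (γ : Nat) → succ γ) θ) 0))
  ~> succ (succ (elimNat (λ (θ : Nat) → Nat) 3 (λ (ζ : Nat) → λ (b : Nat) → succ b) 0))
  ~> 5
the term's type:
  Nat


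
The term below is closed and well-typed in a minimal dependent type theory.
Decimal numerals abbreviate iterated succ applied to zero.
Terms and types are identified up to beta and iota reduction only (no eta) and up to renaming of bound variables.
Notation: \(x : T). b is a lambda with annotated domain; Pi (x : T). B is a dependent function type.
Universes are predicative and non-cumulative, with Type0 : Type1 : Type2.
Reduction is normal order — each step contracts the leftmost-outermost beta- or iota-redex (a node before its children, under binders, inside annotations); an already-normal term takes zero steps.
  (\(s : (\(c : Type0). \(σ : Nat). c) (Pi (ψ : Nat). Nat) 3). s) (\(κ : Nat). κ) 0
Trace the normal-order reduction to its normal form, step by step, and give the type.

reduction (normal order):
  (\(s : (\(c : Type0). \(σ : Nat). c) (Pi (ψ : Nat). Nat) 3). s) (\(κ : Nat). κ) 0
  ~> (\(s : Nat). s) 0
  ~> 0
the term's type:
  Nat


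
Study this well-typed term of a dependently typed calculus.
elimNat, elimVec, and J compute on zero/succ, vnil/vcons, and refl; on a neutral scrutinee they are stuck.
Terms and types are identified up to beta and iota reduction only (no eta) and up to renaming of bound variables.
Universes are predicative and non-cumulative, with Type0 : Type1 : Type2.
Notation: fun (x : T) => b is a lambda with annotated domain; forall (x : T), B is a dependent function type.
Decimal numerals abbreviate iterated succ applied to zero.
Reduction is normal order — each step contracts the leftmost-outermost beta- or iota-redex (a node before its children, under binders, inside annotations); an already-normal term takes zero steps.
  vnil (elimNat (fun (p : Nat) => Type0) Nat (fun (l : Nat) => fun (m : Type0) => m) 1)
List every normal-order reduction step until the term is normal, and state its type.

normal-order reduction:
  vnil (elimNat (fun (p : Nat) => Type0) Nat (fun (l : Nat) => fun (m : Type0) => m) 1)
  ~> vnil ((fun (p : Nat) => fun (l : Type0) => l) 0 (elimNat (fun (m : Nat) => Type0) Nat (fun (χ : Nat) => fun (τ : Type0) => τ) 0))
  ~> vnil ((fun (p : Type0) => p) (elimNat (fun (l : Nat) => Type0) Nat (fun (m : Nat) => fun (χ : Type0) => χ) 0))
  ~> vnil (elimNat (fun (p : Nat) => Type0) Nat (fun (l : Nat) => fun (m : Type0) => m) 0)
  ~> vnil Nat
inferred type:
  Vec Nat 0


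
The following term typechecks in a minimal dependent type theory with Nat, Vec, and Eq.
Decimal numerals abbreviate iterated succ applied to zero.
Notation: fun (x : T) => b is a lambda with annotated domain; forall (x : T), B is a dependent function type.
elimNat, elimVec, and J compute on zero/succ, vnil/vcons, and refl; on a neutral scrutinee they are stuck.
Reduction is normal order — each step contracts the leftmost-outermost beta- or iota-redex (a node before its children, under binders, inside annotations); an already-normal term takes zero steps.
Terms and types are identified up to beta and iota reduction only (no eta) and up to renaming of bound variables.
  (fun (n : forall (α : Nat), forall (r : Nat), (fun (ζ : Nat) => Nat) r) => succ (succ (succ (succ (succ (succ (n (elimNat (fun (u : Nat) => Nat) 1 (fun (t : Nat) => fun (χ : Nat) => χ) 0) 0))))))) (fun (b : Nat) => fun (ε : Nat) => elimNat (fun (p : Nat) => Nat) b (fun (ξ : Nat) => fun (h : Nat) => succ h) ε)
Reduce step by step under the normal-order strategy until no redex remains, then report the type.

normal-order reduction sequence:
  (fun (n : forall (α : Nat), forall (r : Nat), (fun (ζ : Nat) => Nat) r) => succ (succ (succ (succ (succ (succ (n (elimNat (fun (u : Nat) => Nat) 1 (fun (t : Nat) => fun (χ : Nat) => χ) 0) 0))))))) (fun (b : Nat) => fun (ε : Nat) => elimNat (fun (p : Nat) => Nat) b (fun (ξ : Nat) => fun (h : Nat) => succ h) ε)
  ~> succ (succ (succ (succ (succ (succ ((fun (n : Nat) => fun (α : Nat) => elimNat (fun (r : Nat) => Nat) n (fun (ζ : Nat) => fun (u : Nat) => succ u) α) (elimNat (fun (t : Nat) => Nat) 1 (fun (χ : Nat) => fun (b : Nat) => b) 0) 0))))))
  ~> succ (succ (succ (succ (succ (succ ((fun (n : Nat) => elimNat (fun (α : Nat) => Nat) (elimNat (fun (r : Nat) => Nat) 1 (fun (ζ : Nat) => fun (u : Nat) => u) 0) (fun (t : Nat) => fun (χ : Nat) => succ χ) n) 0))))))
  ~> succ (succ (succ (succ (succ (succ (elimNat (fun (n : Nat) => Nat) (elimNat (fun (α : Nat) => Nat) 1 (fun (r : Nat) => fun (ζ : Nat) => ζ) 0) (fun (u : Nat) => fun (t : Nat) => succ t) 0))))))
  ~> succ (succ (succ (succ (succ (succ (elimNat (fun (n : Nat) => Nat) 1 (fun (α : Nat) => fun (r : Nat) => r) 0))))))
  ~> 7
the term's type:
  Nat


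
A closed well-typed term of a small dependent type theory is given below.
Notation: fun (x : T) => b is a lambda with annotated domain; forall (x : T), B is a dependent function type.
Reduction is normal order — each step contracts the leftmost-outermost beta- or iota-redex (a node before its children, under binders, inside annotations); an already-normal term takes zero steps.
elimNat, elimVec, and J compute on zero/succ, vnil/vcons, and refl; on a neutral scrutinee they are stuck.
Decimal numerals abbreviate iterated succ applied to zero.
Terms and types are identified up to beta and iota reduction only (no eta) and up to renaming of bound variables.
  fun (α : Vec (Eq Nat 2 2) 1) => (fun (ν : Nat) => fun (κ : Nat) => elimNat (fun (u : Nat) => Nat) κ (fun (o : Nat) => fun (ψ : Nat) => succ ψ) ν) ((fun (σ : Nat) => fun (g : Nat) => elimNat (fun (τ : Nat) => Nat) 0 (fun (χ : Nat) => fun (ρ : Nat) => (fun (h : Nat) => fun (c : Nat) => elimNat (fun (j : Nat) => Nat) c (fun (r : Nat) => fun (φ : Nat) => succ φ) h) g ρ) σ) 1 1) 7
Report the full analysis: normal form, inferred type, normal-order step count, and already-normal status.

normal form:
  fun (α : Vec (Eq Nat 2 2) 1) => 8
type:
  forall (α : Vec (Eq Nat 2 2) 1), Nat
reduction steps (normal order): 18
started in normal form: no
first redex: a beta-redex


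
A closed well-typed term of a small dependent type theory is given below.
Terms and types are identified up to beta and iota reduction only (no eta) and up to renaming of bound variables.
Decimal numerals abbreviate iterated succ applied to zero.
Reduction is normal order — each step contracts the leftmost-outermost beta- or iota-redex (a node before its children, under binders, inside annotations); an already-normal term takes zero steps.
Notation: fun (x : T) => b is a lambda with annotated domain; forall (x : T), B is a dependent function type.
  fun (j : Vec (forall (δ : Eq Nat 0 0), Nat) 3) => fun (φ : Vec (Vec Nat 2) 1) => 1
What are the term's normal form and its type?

normal form:
  fun (j : Vec (forall (δ : Eq Nat 0 0), Nat) 3) => fun (φ : Vec (Vec Nat 2) 1) => 1
inferred type:
  forall (j : Vec (forall (δ : Eq Nat 0 0), Nat) 3), forall (φ : Vec (Vec Nat 2) 1), Nat
observation: no redex remains anywhere in the term; it is its own normal form.


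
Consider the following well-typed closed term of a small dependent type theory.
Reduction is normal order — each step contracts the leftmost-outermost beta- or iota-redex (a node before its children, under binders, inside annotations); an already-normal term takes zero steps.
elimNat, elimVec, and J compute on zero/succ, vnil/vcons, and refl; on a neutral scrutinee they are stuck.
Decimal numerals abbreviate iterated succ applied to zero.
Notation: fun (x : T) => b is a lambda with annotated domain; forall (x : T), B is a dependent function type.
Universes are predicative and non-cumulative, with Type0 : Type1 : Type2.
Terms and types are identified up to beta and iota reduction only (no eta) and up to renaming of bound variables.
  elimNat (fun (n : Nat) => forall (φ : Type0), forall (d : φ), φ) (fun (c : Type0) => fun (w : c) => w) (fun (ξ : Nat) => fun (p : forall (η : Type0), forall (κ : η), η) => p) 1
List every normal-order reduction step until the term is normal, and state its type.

normal-order reduction sequence:
  elimNat (fun (n : Nat) => forall (φ : Type0), forall (d : φ), φ) (fun (c : Type0) => fun (w : c) => w) (fun (ξ : Nat) => fun (p : forall (η : Type0), forall (κ : η), η) => p) 1
  ~> (fun (n : Nat) => fun (φ : forall (d : Type0), forall (c : d), d) => φ) 0 (elimNat (fun (w : Nat) => forall (ξ : Type0), forall (p : ξ), ξ) (fun (η : Type0) => fun (κ : η) => κ) (fun (g : Nat) => fun (h : forall (e : Type0), forall (l : e), e) => h) 0)
  ~> (fun (n : forall (φ : Type0), forall (d : φ), φ) => n) (elimNat (fun (c : Nat) => forall (w : Type0), forall (ξ : w), w) (fun (p : Type0) => fun (η : p) => η) (fun (κ : Nat) => fun (g : forall (h : Type0), forall (e : h), h) => g) 0)
  ~> elimNat (fun (n : Nat) => forall (φ : Type0), forall (d : φ), φ) (fun (c : Type0) => fun (w : c) => w) (fun (ξ : Nat) => fun (p : forall (η : Type0), forall (κ : η), η) => p) 0
  ~> fun (n : Type0) => fun (φ : n) => φ
type:
  forall (n : Type0), forall (φ : n), n


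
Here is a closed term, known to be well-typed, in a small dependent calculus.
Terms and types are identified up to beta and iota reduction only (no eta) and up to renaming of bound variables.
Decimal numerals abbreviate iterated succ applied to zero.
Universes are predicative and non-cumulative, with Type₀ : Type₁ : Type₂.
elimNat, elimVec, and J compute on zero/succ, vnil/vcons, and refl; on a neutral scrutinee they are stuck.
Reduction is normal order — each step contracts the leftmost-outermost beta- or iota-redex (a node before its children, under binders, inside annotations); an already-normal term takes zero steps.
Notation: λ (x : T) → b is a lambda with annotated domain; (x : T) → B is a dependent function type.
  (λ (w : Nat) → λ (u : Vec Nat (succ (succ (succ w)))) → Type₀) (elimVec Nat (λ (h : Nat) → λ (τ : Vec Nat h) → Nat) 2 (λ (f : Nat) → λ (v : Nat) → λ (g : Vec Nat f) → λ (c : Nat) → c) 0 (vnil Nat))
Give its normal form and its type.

normal form:
  λ (w : Vec Nat 5) → Type₀
inferred type:
  (w : Vec Nat 5) → Type₁


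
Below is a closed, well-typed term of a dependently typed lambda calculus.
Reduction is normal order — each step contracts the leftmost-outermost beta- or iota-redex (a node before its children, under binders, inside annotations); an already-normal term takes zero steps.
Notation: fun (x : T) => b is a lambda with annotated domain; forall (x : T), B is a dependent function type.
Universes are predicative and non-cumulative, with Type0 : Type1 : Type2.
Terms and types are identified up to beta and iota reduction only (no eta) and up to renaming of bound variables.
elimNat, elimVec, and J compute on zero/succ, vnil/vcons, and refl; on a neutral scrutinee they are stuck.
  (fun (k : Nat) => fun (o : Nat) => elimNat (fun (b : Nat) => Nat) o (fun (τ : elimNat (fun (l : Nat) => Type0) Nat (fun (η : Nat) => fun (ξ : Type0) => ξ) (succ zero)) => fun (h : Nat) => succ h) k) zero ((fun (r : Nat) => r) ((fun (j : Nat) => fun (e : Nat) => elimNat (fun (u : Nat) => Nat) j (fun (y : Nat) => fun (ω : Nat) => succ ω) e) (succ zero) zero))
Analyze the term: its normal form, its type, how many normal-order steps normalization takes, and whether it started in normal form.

normal form:
  succ zero
type:
  Nat
reduction steps (normal order): 7
already normal: no
first redex: a beta-redex


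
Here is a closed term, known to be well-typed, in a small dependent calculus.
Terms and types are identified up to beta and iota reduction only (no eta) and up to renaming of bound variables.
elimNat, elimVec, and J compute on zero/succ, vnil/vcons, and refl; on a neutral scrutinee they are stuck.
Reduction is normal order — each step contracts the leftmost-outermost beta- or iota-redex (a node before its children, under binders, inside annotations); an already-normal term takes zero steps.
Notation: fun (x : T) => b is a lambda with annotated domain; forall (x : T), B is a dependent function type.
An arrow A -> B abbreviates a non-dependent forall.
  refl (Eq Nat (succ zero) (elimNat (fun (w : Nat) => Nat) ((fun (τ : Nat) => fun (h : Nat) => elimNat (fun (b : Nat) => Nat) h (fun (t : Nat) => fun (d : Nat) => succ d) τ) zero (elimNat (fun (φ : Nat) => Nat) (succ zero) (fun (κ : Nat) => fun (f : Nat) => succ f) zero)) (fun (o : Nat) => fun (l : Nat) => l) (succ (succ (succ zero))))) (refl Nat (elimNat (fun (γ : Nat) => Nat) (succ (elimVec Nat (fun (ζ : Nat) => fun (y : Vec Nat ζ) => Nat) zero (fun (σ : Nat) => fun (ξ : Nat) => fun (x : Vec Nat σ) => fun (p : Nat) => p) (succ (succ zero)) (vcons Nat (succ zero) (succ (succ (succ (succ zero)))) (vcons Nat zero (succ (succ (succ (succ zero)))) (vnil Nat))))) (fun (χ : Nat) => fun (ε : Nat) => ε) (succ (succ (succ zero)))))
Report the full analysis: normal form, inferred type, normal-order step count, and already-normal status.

reduced normal form:
  refl (Eq Nat (succ zero) (succ zero)) (refl Nat (succ zero))
inferred type:
  Eq (Eq Nat (succ zero) (succ zero)) (refl Nat (succ zero)) (refl Nat (succ zero))
reduction steps (normal order): 35
started in normal form: no
first contracted redex: an elimNat iota-redex


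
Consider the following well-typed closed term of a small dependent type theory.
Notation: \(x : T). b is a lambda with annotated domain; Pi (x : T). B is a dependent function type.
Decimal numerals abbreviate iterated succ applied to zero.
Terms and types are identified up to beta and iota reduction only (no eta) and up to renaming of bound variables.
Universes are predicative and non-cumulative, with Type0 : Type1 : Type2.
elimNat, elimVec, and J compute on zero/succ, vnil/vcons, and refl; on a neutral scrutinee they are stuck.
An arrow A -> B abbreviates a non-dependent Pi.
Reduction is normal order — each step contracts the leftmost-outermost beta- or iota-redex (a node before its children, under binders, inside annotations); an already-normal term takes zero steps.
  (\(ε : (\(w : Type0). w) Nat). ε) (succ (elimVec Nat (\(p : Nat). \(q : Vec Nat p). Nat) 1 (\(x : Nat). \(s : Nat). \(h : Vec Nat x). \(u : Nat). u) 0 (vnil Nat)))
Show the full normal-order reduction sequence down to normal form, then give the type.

normal-order reduction:
  (\(ε : (\(w : Type0). w) Nat). ε) (succ (elimVec Nat (\(p : Nat). \(q : Vec Nat p). Nat) 1 (\(x : Nat). \(s : Nat). \(h : Vec Nat x). \(u : Nat). u) 0 (vnil Nat)))
  ~> succ (elimVec Nat (\(ε : Nat). \(w : Vec Nat ε). Nat) 1 (\(p : Nat). \(q : Nat). \(x : Vec Nat p). \(s : Nat). s) 0 (vnil Nat))
  ~> 2
inferred type:
  Nat


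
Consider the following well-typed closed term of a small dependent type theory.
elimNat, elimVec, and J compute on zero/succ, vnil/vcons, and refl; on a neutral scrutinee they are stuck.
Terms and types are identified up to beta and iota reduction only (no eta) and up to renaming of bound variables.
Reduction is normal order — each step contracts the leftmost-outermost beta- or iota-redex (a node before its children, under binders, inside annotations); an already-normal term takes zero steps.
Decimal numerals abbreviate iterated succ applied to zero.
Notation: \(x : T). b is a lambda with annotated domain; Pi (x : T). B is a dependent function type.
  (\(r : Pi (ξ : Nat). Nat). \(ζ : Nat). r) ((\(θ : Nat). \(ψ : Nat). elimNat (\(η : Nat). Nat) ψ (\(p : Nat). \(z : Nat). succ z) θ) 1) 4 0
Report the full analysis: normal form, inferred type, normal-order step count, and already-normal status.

resulting normal form:
  1
type:
  Nat
normal-order step count: 8
started in normal form: no
first contracted redex: a beta-redex


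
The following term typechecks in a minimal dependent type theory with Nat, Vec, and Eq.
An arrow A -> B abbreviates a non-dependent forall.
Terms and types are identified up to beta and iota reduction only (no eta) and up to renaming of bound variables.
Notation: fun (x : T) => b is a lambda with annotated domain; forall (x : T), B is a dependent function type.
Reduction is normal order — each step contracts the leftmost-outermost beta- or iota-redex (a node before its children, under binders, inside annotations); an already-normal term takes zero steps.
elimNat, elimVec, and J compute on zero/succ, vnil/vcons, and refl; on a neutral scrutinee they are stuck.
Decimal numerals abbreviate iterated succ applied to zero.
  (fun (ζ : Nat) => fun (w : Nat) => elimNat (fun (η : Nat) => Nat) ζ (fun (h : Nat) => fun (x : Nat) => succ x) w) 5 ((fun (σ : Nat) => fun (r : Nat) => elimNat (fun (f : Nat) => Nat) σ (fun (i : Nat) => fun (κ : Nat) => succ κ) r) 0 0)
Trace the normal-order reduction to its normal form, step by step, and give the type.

normal-order reduction sequence:
  (fun (ζ : Nat) => fun (w : Nat) => elimNat (fun (η : Nat) => Nat) ζ (fun (h : Nat) => fun (x : Nat) => succ x) w) 5 ((fun (σ : Nat) => fun (r : Nat) => elimNat (fun (f : Nat) => Nat) σ (fun (i : Nat) => fun (κ : Nat) => succ κ) r) 0 0)
  ~> (fun (ζ : Nat) => elimNat (fun (w : Nat) => Nat) 5 (fun (η : Nat) => fun (h : Nat) => succ h) ζ) ((fun (x : Nat) => fun (σ : Nat) => elimNat (fun (r : Nat) => Nat) x (fun (f : Nat) => fun (i : Nat) => succ i) σ) 0 0)
  ~> elimNat (fun (ζ : Nat) => Nat) 5 (fun (w : Nat) => fun (η : Nat) => succ η) ((fun (h : Nat) => fun (x : Nat) => elimNat (fun (σ : Nat) => Nat) h (fun (r : Nat) => fun (f : Nat) => succ f) x) 0 0)
  ~> elimNat (fun (ζ : Nat) => Nat) 5 (fun (w : Nat) => fun (η : Nat) => succ η) ((fun (h : Nat) => elimNat (fun (x : Nat) => Nat) 0 (fun (σ : Nat) => fun (r : Nat) => succ r) h) 0)
  ~> elimNat (fun (ζ : Nat) => Nat) 5 (fun (w : Nat) => fun (η : Nat) => succ η) (elimNat (fun (h : Nat) => Nat) 0 (fun (x : Nat) => fun (σ : Nat) => succ σ) 0)
  ~> elimNat (fun (ζ : Nat) => Nat) 5 (fun (w : Nat) => fun (η : Nat) => succ η) 0
  ~> 5
the term's type:
  Nat


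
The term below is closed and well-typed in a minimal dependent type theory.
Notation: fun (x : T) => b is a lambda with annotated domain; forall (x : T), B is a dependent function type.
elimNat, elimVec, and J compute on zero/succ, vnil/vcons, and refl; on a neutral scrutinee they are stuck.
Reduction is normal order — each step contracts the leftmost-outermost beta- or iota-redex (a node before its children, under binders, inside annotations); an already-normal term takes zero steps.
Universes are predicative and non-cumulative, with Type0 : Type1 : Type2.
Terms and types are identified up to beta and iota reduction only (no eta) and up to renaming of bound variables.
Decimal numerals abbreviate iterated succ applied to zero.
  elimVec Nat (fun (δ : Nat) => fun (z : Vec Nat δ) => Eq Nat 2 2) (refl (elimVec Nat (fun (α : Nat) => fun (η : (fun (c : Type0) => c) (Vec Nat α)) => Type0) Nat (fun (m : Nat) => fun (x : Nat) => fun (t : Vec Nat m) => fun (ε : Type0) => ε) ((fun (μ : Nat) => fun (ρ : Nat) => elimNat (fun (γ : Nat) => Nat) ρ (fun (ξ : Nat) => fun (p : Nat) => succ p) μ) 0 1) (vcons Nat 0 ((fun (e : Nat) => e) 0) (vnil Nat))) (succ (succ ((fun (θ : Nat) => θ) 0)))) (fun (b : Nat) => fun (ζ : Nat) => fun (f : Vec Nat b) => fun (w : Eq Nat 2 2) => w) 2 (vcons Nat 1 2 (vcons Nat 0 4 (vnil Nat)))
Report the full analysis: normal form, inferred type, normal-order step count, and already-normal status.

reduced normal form:
  refl Nat 2
type:
  Eq Nat 2 2
steps to reach normal form (normal order): 18
started in normal form: no
first contracted redex: an elimVec iota-redex


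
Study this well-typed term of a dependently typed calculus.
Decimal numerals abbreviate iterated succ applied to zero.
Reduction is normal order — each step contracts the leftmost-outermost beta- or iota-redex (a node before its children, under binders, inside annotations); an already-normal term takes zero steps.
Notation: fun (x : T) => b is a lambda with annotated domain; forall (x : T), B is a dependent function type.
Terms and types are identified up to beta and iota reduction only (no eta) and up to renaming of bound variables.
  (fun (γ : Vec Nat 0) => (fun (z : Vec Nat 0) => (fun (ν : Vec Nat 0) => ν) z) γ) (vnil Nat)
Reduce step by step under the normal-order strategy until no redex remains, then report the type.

reduction (normal order):
  (fun (γ : Vec Nat 0) => (fun (z : Vec Nat 0) => (fun (ν : Vec Nat 0) => ν) z) γ) (vnil Nat)
  ~> (fun (γ : Vec Nat 0) => (fun (z : Vec Nat 0) => z) γ) (vnil Nat)
  ~> (fun (γ : Vec Nat 0) => γ) (vnil Nat)
  ~> vnil Nat
the term's type:
  Vec Nat 0


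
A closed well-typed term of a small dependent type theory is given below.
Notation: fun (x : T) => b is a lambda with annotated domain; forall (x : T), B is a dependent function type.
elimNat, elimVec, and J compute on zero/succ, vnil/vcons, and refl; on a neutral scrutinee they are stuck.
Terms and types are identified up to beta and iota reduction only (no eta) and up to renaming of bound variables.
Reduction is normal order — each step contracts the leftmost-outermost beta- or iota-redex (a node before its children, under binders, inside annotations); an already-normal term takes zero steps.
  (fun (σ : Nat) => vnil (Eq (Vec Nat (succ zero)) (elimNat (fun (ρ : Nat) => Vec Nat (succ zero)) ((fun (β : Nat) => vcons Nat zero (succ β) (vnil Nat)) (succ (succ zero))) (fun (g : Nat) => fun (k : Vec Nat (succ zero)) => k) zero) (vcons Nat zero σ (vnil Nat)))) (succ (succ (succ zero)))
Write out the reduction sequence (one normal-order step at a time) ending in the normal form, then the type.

normal-order reduction sequence:
  (fun (σ : Nat) => vnil (Eq (Vec Nat (succ zero)) (elimNat (fun (ρ : Nat) => Vec Nat (succ zero)) ((fun (β : Nat) => vcons Nat zero (succ β) (vnil Nat)) (succ (succ zero))) (fun (g : Nat) => fun (k : Vec Nat (succ zero)) => k) zero) (vcons Nat zero σ (vnil Nat)))) (succ (succ (succ zero)))
  ~> vnil (Eq (Vec Nat (succ zero)) (elimNat (fun (σ : Nat) => Vec Nat (succ zero)) ((fun (ρ : Nat) => vcons Nat zero (succ ρ) (vnil Nat)) (succ (succ zero))) (fun (β : Nat) => fun (g : Vec Nat (succ zero)) => g) zero) (vcons Nat zero (succ (succ (succ zero))) (vnil Nat)))
  ~> vnil (Eq (Vec Nat (succ zero)) ((fun (σ : Nat) => vcons Nat zero (succ σ) (vnil Nat)) (succ (succ zero))) (vcons Nat zero (succ (succ (succ zero))) (vnil Nat)))
  ~> vnil (Eq (Vec Nat (succ zero)) (vcons Nat zero (succ (succ (succ zero))) (vnil Nat)) (vcons Nat zero (succ (succ (succ zero))) (vnil Nat)))
inferred type:
  Vec (Eq (Vec Nat (succ zero)) (vcons Nat zero (succ (succ (succ zero))) (vnil Nat)) (vcons Nat zero (succ (succ (succ zero))) (vnil Nat))) zero


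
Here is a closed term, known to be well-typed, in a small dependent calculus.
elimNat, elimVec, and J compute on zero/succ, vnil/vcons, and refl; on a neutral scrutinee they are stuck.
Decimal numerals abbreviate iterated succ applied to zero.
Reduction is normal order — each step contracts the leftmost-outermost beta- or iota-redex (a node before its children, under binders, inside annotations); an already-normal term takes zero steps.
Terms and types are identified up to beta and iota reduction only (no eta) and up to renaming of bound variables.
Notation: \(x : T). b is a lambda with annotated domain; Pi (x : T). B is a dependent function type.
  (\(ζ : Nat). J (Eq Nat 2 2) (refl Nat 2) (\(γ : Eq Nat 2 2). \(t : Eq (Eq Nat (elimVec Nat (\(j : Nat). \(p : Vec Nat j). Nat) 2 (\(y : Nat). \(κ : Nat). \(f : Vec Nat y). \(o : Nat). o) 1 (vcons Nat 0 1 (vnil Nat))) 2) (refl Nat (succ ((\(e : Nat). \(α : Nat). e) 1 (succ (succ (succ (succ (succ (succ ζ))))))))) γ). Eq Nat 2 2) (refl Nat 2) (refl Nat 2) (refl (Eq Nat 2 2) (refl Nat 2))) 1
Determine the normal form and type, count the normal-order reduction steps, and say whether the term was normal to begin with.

resulting normal form:
  refl Nat 2
type:
  Eq Nat 2 2
steps to reach normal form (normal order): 2
started in normal form: no
first redex: a beta-redex


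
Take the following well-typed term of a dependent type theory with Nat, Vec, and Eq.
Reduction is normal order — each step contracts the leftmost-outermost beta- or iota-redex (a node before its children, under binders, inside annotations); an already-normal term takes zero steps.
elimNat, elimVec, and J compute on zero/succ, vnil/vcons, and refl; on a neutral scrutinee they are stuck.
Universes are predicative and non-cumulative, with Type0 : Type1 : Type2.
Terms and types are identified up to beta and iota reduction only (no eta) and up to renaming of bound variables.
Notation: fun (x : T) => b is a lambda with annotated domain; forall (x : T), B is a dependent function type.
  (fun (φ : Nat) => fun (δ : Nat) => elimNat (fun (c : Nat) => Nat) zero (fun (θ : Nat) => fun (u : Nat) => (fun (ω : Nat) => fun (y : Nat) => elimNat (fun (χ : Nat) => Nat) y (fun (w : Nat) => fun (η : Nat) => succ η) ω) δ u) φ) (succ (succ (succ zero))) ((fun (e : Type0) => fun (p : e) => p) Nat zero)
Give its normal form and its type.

normal form:
  zero
inferred type:
  Nat
observation: reduction starts at a beta-redex, and 27 normal-order steps reach the normal form.


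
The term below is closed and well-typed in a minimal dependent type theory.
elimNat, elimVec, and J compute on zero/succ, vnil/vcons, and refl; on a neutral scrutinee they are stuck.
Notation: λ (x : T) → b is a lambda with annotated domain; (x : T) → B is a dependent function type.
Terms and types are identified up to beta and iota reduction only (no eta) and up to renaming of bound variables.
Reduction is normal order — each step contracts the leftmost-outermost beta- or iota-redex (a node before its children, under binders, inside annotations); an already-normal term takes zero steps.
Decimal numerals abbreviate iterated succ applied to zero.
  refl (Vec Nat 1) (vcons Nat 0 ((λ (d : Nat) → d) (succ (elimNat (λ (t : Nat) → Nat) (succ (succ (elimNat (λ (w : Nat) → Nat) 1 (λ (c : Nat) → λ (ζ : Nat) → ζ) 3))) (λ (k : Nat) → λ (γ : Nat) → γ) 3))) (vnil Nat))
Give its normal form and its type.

reduced normal form:
  refl (Vec Nat 1) (vcons Nat 0 4 (vnil Nat))
the term's type:
  Eq (Vec Nat 1) (vcons Nat 0 4 (vnil Nat)) (vcons Nat 0 4 (vnil Nat))


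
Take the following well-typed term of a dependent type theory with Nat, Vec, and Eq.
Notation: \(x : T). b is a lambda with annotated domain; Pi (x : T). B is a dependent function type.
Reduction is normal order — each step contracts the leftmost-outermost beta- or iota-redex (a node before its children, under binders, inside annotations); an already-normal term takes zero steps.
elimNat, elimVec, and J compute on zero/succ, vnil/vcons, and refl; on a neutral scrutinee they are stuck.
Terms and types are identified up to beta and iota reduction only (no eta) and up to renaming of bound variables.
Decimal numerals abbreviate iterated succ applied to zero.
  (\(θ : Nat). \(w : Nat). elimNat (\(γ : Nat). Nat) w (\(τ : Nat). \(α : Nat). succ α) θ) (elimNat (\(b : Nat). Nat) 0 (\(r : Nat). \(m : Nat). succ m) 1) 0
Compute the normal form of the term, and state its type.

reduced normal form:
  1
type:
  Nat
observation: 10 normal-order steps separate the term from its normal form.


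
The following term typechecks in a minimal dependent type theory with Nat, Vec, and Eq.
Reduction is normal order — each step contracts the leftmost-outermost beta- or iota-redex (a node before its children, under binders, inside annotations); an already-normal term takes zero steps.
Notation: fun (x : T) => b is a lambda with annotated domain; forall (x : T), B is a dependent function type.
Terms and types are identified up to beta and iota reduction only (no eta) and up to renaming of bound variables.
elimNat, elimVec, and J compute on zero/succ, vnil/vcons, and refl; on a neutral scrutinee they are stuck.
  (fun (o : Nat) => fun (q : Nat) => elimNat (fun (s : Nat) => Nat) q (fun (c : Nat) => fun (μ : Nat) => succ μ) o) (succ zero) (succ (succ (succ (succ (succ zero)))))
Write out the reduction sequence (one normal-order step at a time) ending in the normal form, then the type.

normal-order reduction:
  (fun (o : Nat) => fun (q : Nat) => elimNat (fun (s : Nat) => Nat) q (fun (c : Nat) => fun (μ : Nat) => succ μ) o) (succ zero) (succ (succ (succ (succ (succ zero)))))
  ~> (fun (o : Nat) => elimNat (fun (q : Nat) => Nat) o (fun (s : Nat) => fun (c : Nat) => succ c) (succ zero)) (succ (succ (succ (succ (succ zero)))))
  ~> elimNat (fun (o : Nat) => Nat) (succ (succ (succ (succ (succ zero))))) (fun (q : Nat) => fun (s : Nat) => succ s) (succ zero)
  ~> (fun (o : Nat) => fun (q : Nat) => succ q) zero (elimNat (fun (s : Nat) => Nat) (succ (succ (succ (succ (succ zero))))) (fun (c : Nat) => fun (μ : Nat) => succ μ) zero)
  ~> (fun (o : Nat) => succ o) (elimNat (fun (q : Nat) => Nat) (succ (succ (succ (succ (succ zero))))) (fun (s : Nat) => fun (c : Nat) => succ c) zero)
  ~> succ (elimNat (fun (o : Nat) => Nat) (succ (succ (succ (succ (succ zero))))) (fun (q : Nat) => fun (s : Nat) => succ s) zero)
  ~> succ (succ (succ (succ (succ (succ zero)))))
inferred type:
  Nat


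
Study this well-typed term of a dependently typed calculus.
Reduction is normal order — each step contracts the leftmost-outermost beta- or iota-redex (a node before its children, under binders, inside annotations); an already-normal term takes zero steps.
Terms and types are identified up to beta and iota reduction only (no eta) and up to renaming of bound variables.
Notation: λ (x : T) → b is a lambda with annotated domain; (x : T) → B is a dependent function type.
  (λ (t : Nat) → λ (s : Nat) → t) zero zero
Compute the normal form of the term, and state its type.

resulting normal form:
  zero
the term's type:
  Nat
observation: 2 normal-order steps normalize the term, beginning with a beta-redex.


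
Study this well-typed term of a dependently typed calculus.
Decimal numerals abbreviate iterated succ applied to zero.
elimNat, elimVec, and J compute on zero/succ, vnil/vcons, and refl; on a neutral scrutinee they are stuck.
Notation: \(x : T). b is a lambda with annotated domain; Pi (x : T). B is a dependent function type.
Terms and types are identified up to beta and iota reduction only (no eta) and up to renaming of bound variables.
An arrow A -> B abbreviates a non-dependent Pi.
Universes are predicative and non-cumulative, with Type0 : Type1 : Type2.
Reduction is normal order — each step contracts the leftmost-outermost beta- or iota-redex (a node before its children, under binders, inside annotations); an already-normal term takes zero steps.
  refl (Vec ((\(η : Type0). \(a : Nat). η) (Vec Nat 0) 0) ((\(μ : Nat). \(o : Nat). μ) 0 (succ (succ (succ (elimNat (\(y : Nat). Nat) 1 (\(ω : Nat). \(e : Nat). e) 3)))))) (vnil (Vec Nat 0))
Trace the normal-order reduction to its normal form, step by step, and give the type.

normal-order reduction sequence:
  refl (Vec ((\(η : Type0). \(a : Nat). η) (Vec Nat 0) 0) ((\(μ : Nat). \(o : Nat). μ) 0 (succ (succ (succ (elimNat (\(y : Nat). Nat) 1 (\(ω : Nat). \(e : Nat). e) 3)))))) (vnil (Vec Nat 0))
  ~> refl (Vec ((\(η : Nat). Vec Nat 0) 0) ((\(a : Nat). \(μ : Nat). a) 0 (succ (succ (succ (elimNat (\(o : Nat). Nat) 1 (\(y : Nat). \(ω : Nat). ω) 3)))))) (vnil (Vec Nat 0))
  ~> refl (Vec (Vec Nat 0) ((\(η : Nat). \(a : Nat). η) 0 (succ (succ (succ (elimNat (\(μ : Nat). Nat) 1 (\(o : Nat). \(y : Nat). y) 3)))))) (vnil (Vec Nat 0))
  ~> refl (Vec (Vec Nat 0) ((\(η : Nat). 0) (succ (succ (succ (elimNat (\(a : Nat). Nat) 1 (\(μ : Nat). \(o : Nat). o) 3)))))) (vnil (Vec Nat 0))
  ~> refl (Vec (Vec Nat 0) 0) (vnil (Vec Nat 0))
the term's type:
  Eq (Vec (Vec Nat 0) 0) (vnil (Vec Nat 0)) (vnil (Vec Nat 0))


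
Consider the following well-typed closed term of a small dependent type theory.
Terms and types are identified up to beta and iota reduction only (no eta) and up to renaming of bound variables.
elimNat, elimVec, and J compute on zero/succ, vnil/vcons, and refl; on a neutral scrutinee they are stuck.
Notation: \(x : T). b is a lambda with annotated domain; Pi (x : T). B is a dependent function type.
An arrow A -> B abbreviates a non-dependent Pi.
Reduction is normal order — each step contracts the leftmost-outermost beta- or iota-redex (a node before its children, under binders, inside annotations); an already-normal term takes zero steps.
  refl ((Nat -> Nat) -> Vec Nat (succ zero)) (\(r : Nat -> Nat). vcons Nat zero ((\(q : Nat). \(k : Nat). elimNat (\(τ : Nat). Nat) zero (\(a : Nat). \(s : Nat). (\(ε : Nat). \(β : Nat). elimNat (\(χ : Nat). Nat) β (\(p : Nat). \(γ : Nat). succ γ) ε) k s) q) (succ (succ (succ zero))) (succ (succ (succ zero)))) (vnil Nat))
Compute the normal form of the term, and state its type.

resulting normal form:
  refl ((Nat -> Nat) -> Vec Nat (succ zero)) (\(r : Nat -> Nat). vcons Nat zero (succ (succ (succ (succ (succ (succ (succ (succ (succ zero))))))))) (vnil Nat))
type:
  Eq ((Nat -> Nat) -> Vec Nat (succ zero)) (\(r : Nat -> Nat). vcons Nat zero (succ (succ (succ (succ (succ (succ (succ (succ (succ zero))))))))) (vnil Nat)) (\(q : Nat -> Nat). vcons Nat zero (succ (succ (succ (succ (succ (succ (succ (succ (succ zero))))))))) (vnil Nat))
observation: 48 normal-order steps separate the term from its normal form.


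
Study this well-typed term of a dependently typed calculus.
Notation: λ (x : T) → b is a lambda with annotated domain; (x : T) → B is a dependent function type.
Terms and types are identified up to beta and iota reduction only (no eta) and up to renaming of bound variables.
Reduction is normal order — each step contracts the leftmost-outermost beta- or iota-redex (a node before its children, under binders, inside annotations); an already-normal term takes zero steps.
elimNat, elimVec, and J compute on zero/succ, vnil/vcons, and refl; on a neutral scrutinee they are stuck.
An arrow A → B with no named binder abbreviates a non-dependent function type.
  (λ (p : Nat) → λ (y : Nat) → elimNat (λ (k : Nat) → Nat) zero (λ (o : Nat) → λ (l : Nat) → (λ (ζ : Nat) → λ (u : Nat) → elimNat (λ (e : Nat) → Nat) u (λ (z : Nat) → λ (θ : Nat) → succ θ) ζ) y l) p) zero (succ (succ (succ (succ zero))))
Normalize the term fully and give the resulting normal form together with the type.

normal form:
  zero
inferred type:
  Nat
observation: the first redex contracted is a beta-redex; the normal form is reached in 3 normal-order steps.
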